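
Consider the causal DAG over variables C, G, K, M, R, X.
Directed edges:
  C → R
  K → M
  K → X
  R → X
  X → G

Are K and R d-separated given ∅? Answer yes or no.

Yes — K ⊥ R | ∅.

Bayes-Ball from K | ∅ reaches {G,M,X}.
R ∉ reach(K|∅) ⇒ K ⊥ R | ∅.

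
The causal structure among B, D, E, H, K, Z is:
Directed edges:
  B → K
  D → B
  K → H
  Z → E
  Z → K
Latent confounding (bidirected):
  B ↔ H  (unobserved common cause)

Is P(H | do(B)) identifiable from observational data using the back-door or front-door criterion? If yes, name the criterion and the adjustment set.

P(H|do(B)): frontdoor, adjust for {K}.

desc(B)\{B}={H,K}; candidates ⊆ {D,E,Z}.
B↔H: latent back-door arc(s) into B.
size 0: {}; under {} B still reaches {D,H} ∋ H.
size 1: {D}, {E}, {Z}; under {D} B still reaches {H} ∋ H.
size 2: {D,E}, {D,Z}, {E,Z}; under {D,E} B still reaches {H} ∋ H.
B↔H cannot be blocked by any observed set — no back-door set.
{K}: (i) intercepts every directed B→H path; (ii) no back-door B→{K}; (iii) {B} blocks every back-door {K}→H. Front-door holds.
P(H|do(B)) = Σ_{K} P(K|B) Σ_{B'} P(H|K,B')P(B').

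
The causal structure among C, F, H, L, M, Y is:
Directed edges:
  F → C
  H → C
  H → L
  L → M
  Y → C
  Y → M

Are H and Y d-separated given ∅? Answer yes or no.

Bayes-Ball from H | ∅ reaches {C,L,M}.
Y ∉ reach(H|∅) ⇒ H ⊥ Y | ∅.

Yes — H ⊥ Y | ∅.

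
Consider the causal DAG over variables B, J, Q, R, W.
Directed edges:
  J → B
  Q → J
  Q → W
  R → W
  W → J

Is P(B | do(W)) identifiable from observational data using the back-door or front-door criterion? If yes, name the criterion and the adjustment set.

desc(W)\{W}={B,J}; candidates ⊆ {Q,R}.
size 0: {}; under {} W still reaches {B,J,Q,R} ∋ B.
{Q}: W⊥B given {Q} in G with W→· removed — back-door holds.
P(B|do(W)) = Σ_{Q} P(B|W,Q)·P(Q).

P(B|do(W)): backdoor, adjust for {Q}.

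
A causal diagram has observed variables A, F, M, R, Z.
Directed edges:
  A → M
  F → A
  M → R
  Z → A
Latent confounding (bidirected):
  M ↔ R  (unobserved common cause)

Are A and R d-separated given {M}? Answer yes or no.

No — A and R are d-connected given {M}.

Bayes-Ball from A | {M} reaches {F,R,Z}.
R ∈ reach(A|{M}) ⇒ A ⊥̸ R | {M}.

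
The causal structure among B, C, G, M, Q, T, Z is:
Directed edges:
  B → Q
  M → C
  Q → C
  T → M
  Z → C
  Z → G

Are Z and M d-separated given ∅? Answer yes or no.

Bayes-Ball from Z | ∅ reaches {C,G}.
M ∉ reach(Z|∅) ⇒ Z ⊥ M | ∅.

Yes — Z ⊥ M | ∅.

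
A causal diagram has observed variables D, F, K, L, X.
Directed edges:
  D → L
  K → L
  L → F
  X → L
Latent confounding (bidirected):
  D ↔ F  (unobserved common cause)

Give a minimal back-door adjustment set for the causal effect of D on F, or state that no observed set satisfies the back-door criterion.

desc(D)\{D}={F,L}; candidates ⊆ {K,X}.
D↔F: latent back-door arc(s) into D.
size 0: {}; under {} D still reaches {F} ∋ F.
size 1: {K}, {X}; under {K} D still reaches {F} ∋ F.
size 2: {K,X}; under {K,X} D still reaches {F} ∋ F.
D↔F cannot be blocked by any observed set — no back-door set.

D→F: no observed back-door set.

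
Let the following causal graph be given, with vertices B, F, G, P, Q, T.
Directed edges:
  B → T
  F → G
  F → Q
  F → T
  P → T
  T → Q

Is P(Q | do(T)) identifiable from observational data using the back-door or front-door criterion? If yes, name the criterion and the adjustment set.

desc(T)\{T}={Q}; candidates ⊆ {B,F,G,P}.
size 0: {}; under {} T still reaches {B,F,G,P,Q} ∋ Q.
{F}: T⊥Q given {F} in G with T→· removed — back-door holds.
P(Q|do(T)) = Σ_{F} P(Q|T,F)·P(F).

P(Q|do(T)): backdoor, adjust for {F}.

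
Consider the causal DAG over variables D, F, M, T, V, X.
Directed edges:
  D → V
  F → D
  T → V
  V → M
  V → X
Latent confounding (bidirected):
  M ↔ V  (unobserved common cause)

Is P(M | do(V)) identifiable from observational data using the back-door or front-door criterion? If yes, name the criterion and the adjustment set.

desc(V)\{V}={M,X}; candidates ⊆ {D,F,T}.
V↔M: latent back-door arc(s) into V.
size 0: {}; under {} V still reaches {D,F,M,T} ∋ M.
size 1: {D}, {F}, {T}; under {D} V still reaches {M,T} ∋ M.
size 2: {D,F}, {D,T}, {F,T}; under {D,F} V still reaches {M,T} ∋ M.
V↔M cannot be blocked by any observed set — no back-door set.
No mediator lies on a directed V→…→M path.
Neither criterion identifies P(M|do(V)) in this graph.

P(M|do(V)): not identifiable (no BD/FD set).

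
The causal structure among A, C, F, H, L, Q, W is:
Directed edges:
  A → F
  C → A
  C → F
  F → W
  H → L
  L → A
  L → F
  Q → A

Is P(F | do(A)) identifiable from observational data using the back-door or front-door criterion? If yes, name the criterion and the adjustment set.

desc(A)\{A}={F,W}; candidates ⊆ {C,H,L,Q}.
size 0: {}; under {} A still reaches {C,F,H,L,Q,W} ∋ F.
size 1: {C}, {H}, {L} …(+1); under {C} A still reaches {F,H,L,Q,W} ∋ F.
{C,L}: A⊥F given {C,L} in G with A→· removed — back-door holds.
P(F|do(A)) = Σ_{C,L} P(F|A,C,L)·P(C,L).

P(F|do(A)): backdoor, adjust for {C, L}.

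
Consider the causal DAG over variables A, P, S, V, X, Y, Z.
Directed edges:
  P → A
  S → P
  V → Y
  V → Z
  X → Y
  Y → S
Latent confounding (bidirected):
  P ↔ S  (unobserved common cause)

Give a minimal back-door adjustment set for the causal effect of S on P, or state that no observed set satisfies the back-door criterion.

desc(S)\{S}={A,P}; candidates ⊆ {V,X,Y,Z}.
S↔P: latent back-door arc(s) into S.
size 0: {}; under {} S still reaches {A,P,V,X,Y,Z} ∋ P.
size 1: {V}, {X}, {Y} …(+1); under {V} S still reaches {A,P,X,Y} ∋ P.
size 2: {V,X}, {V,Y}, {V,Z} …(+3); under {V,X} S still reaches {A,P,Y} ∋ P.
S↔P cannot be blocked by any observed set — no back-door set.

S→P: no observed back-door set.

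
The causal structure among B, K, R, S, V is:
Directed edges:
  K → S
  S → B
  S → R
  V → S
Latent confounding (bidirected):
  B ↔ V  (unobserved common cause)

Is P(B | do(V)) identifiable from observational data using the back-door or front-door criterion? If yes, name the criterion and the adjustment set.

P(B|do(V)): frontdoor, adjust for {S}.

desc(V)\{V}={B,R,S}; candidates ⊆ {K}.
V↔B: latent back-door arc(s) into V.
size 0: {}; under {} V still reaches {B} ∋ B.
size 1: {K}; under {K} V still reaches {B} ∋ B.
V↔B cannot be blocked by any observed set — no back-door set.
{S}: (i) intercepts every directed V→B path; (ii) no back-door V→{S}; (iii) {V} blocks every back-door {S}→B. Front-door holds.
P(B|do(V)) = Σ_{S} P(S|V) Σ_{V'} P(B|S,V')P(V').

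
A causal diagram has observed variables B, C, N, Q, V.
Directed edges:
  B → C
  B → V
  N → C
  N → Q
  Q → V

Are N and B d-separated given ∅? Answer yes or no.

Bayes-Ball from N | ∅ reaches {C,Q,V}.
B ∉ reach(N|∅) ⇒ N ⊥ B | ∅.

Yes — N ⊥ B | ∅.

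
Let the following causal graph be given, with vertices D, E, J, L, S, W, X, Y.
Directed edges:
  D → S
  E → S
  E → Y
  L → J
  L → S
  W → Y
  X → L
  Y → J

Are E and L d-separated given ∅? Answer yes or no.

Yes — E ⊥ L | ∅.

Bayes-Ball from E | ∅ reaches {J,S,Y}.
L ∉ reach(E|∅) ⇒ E ⊥ L | ∅.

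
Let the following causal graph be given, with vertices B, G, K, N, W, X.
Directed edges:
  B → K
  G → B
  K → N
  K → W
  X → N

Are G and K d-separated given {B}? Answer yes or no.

Yes — G ⊥ K | {B}.

Bayes-Ball from G | {B} reaches ∅.
K ∉ reach(G|{B}) ⇒ G ⊥ K | {B}.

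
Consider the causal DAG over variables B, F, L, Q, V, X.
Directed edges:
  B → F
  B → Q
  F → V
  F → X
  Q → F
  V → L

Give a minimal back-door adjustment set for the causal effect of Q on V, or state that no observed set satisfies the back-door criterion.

desc(Q)\{Q}={F,L,V,X}; candidates ⊆ {B}.
size 0: {}; under {} Q still reaches {B,F,L,V,X} ∋ V.
{B}: Q⊥V given {B} in G with Q→· removed — back-door holds.

Q→V: minimal back-door set {B}.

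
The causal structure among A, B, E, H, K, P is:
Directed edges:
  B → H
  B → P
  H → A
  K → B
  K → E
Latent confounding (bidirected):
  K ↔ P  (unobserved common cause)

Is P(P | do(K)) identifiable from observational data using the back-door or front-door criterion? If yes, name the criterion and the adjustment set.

P(P|do(K)): frontdoor, adjust for {B}.

desc(K)\{K}={A,B,E,H,P}; candidates ⊆ {—}.
K↔P: latent back-door arc(s) into K.
size 0: {}; under {} K still reaches {P} ∋ P.
K↔P cannot be blocked by any observed set — no back-door set.
{B}: (i) intercepts every directed K→P path; (ii) no back-door K→{B}; (iii) {K} blocks every back-door {B}→P. Front-door holds.
P(P|do(K)) = Σ_{B} P(B|K) Σ_{K'} P(P|B,K')P(K').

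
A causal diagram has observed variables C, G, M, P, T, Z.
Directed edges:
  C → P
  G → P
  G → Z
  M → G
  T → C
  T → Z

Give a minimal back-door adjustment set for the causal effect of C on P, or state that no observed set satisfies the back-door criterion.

desc(C)\{C}={P}; candidates ⊆ {G,M,T,Z}.
∅: C⊥P given ∅ in G with C→· removed — back-door holds.

C→P: minimal back-door set ∅.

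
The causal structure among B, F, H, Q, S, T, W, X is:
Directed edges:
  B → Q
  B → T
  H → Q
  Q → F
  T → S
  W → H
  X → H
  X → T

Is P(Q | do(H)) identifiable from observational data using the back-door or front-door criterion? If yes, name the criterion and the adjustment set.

P(Q|do(H)): backdoor, adjust for ∅.

desc(H)\{H}={F,Q}; candidates ⊆ {B,S,T,W,X}.
∅: H⊥Q given ∅ in G with H→· removed — back-door holds.
P(Q|do(H)) = P(Q|H) — no adjustment needed.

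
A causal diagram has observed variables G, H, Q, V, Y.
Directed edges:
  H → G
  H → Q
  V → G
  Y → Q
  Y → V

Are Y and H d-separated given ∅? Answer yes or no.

Bayes-Ball from Y | ∅ reaches {G,Q,V}.
H ∉ reach(Y|∅) ⇒ Y ⊥ H | ∅.

Yes — Y ⊥ H | ∅.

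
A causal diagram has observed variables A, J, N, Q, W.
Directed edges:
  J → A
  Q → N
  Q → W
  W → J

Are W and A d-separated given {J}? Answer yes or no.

Yes — W ⊥ A | {J}.

Bayes-Ball from W | {J} reaches {N,Q}.
A ∉ reach(W|{J}) ⇒ W ⊥ A | {J}.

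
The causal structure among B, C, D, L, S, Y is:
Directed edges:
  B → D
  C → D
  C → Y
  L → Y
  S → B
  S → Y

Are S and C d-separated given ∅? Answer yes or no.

Bayes-Ball from S | ∅ reaches {B,D,Y}.
C ∉ reach(S|∅) ⇒ S ⊥ C | ∅.

Yes — S ⊥ C | ∅.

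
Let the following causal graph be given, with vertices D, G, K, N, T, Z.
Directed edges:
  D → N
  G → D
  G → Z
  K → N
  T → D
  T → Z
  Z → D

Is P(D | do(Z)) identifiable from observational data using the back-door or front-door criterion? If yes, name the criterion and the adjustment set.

P(D|do(Z)): backdoor, adjust for {G, T}.

desc(Z)\{Z}={D,N}; candidates ⊆ {G,K,T}.
size 0: {}; under {} Z still reaches {D,G,N,T} ∋ D.
size 1: {G}, {K}, {T}; under {G} Z still reaches {D,N,T} ∋ D.
{G,T}: Z⊥D given {G,T} in G with Z→· removed — back-door holds.
P(D|do(Z)) = Σ_{G,T} P(D|Z,G,T)·P(G,T).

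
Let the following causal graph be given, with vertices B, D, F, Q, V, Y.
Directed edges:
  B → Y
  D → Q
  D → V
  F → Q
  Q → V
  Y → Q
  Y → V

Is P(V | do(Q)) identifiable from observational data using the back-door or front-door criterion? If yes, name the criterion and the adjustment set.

desc(Q)\{Q}={V}; candidates ⊆ {B,D,F,Y}.
size 0: {}; under {} Q still reaches {B,D,F,V,Y} ∋ V.
size 1: {B}, {D}, {F} …(+1); under {B} Q still reaches {D,F,V,Y} ∋ V.
{D,Y}: Q⊥V given {D,Y} in G with Q→· removed — back-door holds.
P(V|do(Q)) = Σ_{D,Y} P(V|Q,D,Y)·P(D,Y).

P(V|do(Q)): backdoor, adjust for {D, Y}.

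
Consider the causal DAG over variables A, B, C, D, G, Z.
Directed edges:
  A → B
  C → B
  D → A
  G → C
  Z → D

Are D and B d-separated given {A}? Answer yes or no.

Bayes-Ball from D | {A} reaches {Z}.
B ∉ reach(D|{A}) ⇒ D ⊥ B | {A}.

Yes — D ⊥ B | {A}.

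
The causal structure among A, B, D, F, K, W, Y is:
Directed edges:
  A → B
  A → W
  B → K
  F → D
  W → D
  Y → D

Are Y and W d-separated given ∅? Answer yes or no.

Yes — Y ⊥ W | ∅.

Bayes-Ball from Y | ∅ reaches {D}.
W ∉ reach(Y|∅) ⇒ Y ⊥ W | ∅.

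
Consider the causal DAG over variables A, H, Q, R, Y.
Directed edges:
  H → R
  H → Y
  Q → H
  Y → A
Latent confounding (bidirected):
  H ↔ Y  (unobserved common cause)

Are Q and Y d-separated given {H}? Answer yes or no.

Bayes-Ball from Q | {H} reaches {A,Y}.
Y ∈ reach(Q|{H}) ⇒ Q ⊥̸ Y | {H}.

No — Q and Y are d-connected given {H}.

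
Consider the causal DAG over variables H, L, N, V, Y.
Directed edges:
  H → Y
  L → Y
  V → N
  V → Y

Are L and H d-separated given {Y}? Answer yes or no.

Bayes-Ball from L | {Y} reaches {H,N,V}.
H ∈ reach(L|{Y}) ⇒ L ⊥̸ H | {Y}.

No — L and H are d-connected given {Y}.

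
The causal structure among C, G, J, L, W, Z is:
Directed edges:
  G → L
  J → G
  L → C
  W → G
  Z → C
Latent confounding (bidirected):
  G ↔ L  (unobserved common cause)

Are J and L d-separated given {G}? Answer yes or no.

Bayes-Ball from J | {G} reaches {C,L,W}.
L ∈ reach(J|{G}) ⇒ J ⊥̸ L | {G}.

No — J and L are d-connected given {G}.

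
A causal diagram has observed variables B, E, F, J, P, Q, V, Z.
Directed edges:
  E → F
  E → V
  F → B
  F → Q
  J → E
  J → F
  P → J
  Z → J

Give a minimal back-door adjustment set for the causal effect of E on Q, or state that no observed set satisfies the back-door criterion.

E→Q: minimal back-door set {J}.

desc(E)\{E}={B,F,Q,V}; candidates ⊆ {J,P,Z}.
size 0: {}; under {} E still reaches {B,F,J,P,Q,Z} ∋ Q.
{J}: E⊥Q given {J} in G with E→· removed — back-door holds.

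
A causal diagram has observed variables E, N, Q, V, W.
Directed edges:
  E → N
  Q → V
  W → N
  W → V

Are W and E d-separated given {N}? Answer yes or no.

No — W and E are d-connected given {N}.

Bayes-Ball from W | {N} reaches {E,V}.
E ∈ reach(W|{N}) ⇒ W ⊥̸ E | {N}.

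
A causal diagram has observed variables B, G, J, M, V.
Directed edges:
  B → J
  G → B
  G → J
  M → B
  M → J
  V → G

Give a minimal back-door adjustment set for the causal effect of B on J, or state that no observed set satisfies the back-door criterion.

B→J: minimal back-door set {G, M}.

desc(B)\{B}={J}; candidates ⊆ {G,M,V}.
size 0: {}; under {} B still reaches {G,J,M,V} ∋ J.
size 1: {G}, {M}, {V}; under {G} B still reaches {J,M} ∋ J.
{G,M}: B⊥J given {G,M} in G with B→· removed — back-door holds.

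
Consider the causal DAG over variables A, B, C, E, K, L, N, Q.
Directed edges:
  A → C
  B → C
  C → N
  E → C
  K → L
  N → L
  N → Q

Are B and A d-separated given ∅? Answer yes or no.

Bayes-Ball from B | ∅ reaches {C,L,N,Q}.
A ∉ reach(B|∅) ⇒ B ⊥ A | ∅.

Yes — B ⊥ A | ∅.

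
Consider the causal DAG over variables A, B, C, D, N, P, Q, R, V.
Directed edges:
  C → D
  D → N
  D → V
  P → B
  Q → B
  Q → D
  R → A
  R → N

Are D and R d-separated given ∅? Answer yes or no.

Yes — D ⊥ R | ∅.

Bayes-Ball from D | ∅ reaches {B,C,N,Q,V}.
R ∉ reach(D|∅) ⇒ D ⊥ R | ∅.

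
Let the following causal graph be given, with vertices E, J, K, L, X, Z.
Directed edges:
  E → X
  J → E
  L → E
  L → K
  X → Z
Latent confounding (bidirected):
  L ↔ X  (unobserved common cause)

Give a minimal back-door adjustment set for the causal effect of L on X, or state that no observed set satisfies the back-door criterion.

desc(L)\{L}={E,K,X,Z}; candidates ⊆ {J}.
L↔X: latent back-door arc(s) into L.
size 0: {}; under {} L still reaches {X,Z} ∋ X.
size 1: {J}; under {J} L still reaches {X,Z} ∋ X.
L↔X cannot be blocked by any observed set — no back-door set.

L→X: no observed back-door set.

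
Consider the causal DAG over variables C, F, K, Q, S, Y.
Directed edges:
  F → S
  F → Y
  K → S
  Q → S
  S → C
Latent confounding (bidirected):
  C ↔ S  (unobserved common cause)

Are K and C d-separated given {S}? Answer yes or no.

Bayes-Ball from K | {S} reaches {C,F,Q,Y}.
C ∈ reach(K|{S}) ⇒ K ⊥̸ C | {S}.

No — K and C are d-connected given {S}.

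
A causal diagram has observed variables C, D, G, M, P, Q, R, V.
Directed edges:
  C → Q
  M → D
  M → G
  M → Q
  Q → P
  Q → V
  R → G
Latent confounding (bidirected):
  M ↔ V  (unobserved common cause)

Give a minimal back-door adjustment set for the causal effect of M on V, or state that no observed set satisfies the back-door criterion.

M→V: no observed back-door set.

desc(M)\{M}={D,G,P,Q,V}; candidates ⊆ {C,R}.
M↔V: latent back-door arc(s) into M.
size 0: {}; under {} M still reaches {V} ∋ V.
size 1: {C}, {R}; under {C} M still reaches {V} ∋ V.
size 2: {C,R}; under {C,R} M still reaches {V} ∋ V.
M↔V cannot be blocked by any observed set — no back-door set.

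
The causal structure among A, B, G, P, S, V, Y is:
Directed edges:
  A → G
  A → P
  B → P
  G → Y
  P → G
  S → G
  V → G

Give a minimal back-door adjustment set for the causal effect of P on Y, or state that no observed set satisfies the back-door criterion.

desc(P)\{P}={G,Y}; candidates ⊆ {A,B,S,V}.
size 0: {}; under {} P still reaches {A,B,G,Y} ∋ Y.
{A}: P⊥Y given {A} in G with P→· removed — back-door holds.

P→Y: minimal back-door set {A}.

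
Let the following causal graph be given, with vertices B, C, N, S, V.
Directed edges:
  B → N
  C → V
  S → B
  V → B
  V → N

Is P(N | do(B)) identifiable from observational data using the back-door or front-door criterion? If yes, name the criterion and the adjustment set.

desc(B)\{B}={N}; candidates ⊆ {C,S,V}.
size 0: {}; under {} B still reaches {C,N,S,V} ∋ N.
{V}: B⊥N given {V} in G with B→· removed — back-door holds.
P(N|do(B)) = Σ_{V} P(N|B,V)·P(V).

P(N|do(B)): backdoor, adjust for {V}.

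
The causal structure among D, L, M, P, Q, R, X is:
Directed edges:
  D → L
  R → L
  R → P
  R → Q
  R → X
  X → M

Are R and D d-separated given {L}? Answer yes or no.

No — R and D are d-connected given {L}.

Bayes-Ball from R | {L} reaches {D,M,P,Q,X}.
D ∈ reach(R|{L}) ⇒ R ⊥̸ D | {L}.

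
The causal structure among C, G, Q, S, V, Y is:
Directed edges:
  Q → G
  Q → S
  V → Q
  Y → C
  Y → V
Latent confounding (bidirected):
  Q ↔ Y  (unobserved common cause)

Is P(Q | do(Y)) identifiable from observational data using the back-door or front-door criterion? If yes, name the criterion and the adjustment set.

desc(Y)\{Y}={C,G,Q,S,V}; candidates ⊆ {—}.
Y↔Q: latent back-door arc(s) into Y.
size 0: {}; under {} Y still reaches {G,Q,S} ∋ Q.
Y↔Q cannot be blocked by any observed set — no back-door set.
{V}: (i) intercepts every directed Y→Q path; (ii) no back-door Y→{V}; (iii) {Y} blocks every back-door {V}→Q. Front-door holds.
P(Q|do(Y)) = Σ_{V} P(V|Y) Σ_{Y'} P(Q|V,Y')P(Y').

P(Q|do(Y)): frontdoor, adjust for {V}.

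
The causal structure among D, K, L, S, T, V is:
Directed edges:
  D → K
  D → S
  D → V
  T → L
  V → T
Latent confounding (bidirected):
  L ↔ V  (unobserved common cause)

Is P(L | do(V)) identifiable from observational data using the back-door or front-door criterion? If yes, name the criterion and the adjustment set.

P(L|do(V)): frontdoor, adjust for {T}.

desc(V)\{V}={L,T}; candidates ⊆ {D,K,S}.
V↔L: latent back-door arc(s) into V.
size 0: {}; under {} V still reaches {D,K,L,S} ∋ L.
size 1: {D}, {K}, {S}; under {D} V still reaches {L} ∋ L.
size 2: {D,K}, {D,S}, {K,S}; under {D,K} V still reaches {L} ∋ L.
V↔L cannot be blocked by any observed set — no back-door set.
{T}: (i) intercepts every directed V→L path; (ii) no back-door V→{T}; (iii) {V} blocks every back-door {T}→L. Front-door holds.
P(L|do(V)) = Σ_{T} P(T|V) Σ_{V'} P(L|T,V')P(V').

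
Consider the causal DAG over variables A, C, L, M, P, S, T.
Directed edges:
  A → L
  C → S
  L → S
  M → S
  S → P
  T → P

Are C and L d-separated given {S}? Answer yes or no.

No — C and L are d-connected given {S}.

Bayes-Ball from C | {S} reaches {A,L,M}.
L ∈ reach(C|{S}) ⇒ C ⊥̸ L | {S}.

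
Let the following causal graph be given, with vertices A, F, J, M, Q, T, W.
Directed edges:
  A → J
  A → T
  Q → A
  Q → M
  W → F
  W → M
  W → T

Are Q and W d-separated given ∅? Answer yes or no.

Bayes-Ball from Q | ∅ reaches {A,J,M,T}.
W ∉ reach(Q|∅) ⇒ Q ⊥ W | ∅.

Yes — Q ⊥ W | ∅.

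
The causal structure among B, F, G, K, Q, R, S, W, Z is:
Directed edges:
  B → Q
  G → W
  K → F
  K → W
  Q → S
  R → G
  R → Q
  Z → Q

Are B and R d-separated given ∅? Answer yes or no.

Yes — B ⊥ R | ∅.

Bayes-Ball from B | ∅ reaches {Q,S}.
R ∉ reach(B|∅) ⇒ B ⊥ R | ∅.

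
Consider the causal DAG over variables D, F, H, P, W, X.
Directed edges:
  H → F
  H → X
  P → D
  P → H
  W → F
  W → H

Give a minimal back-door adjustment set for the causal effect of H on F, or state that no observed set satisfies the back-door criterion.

H→F: minimal back-door set {W}.

desc(H)\{H}={F,X}; candidates ⊆ {D,P,W}.
size 0: {}; under {} H still reaches {D,F,P,W} ∋ F.
{W}: H⊥F given {W} in G with H→· removed — back-door holds.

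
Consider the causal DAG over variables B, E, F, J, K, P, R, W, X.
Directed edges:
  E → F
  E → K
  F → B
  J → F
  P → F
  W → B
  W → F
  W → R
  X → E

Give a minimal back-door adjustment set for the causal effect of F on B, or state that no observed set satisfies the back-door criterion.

F→B: minimal back-door set {W}.

desc(F)\{F}={B}; candidates ⊆ {E,J,K,P,R,W,X}.
size 0: {}; under {} F still reaches {B,E,J,K,P,R,W,X} ∋ B.
{W}: F⊥B given {W} in G with F→· removed — back-door holds.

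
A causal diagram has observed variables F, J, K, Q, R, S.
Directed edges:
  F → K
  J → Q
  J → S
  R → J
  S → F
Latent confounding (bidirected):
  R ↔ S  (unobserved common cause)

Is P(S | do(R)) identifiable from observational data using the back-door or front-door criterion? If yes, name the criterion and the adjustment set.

desc(R)\{R}={F,J,K,Q,S}; candidates ⊆ {—}.
R↔S: latent back-door arc(s) into R.
size 0: {}; under {} R still reaches {F,K,S} ∋ S.
R↔S cannot be blocked by any observed set — no back-door set.
{J}: (i) intercepts every directed R→S path; (ii) no back-door R→{J}; (iii) {R} blocks every back-door {J}→S. Front-door holds.
P(S|do(R)) = Σ_{J} P(J|R) Σ_{R'} P(S|J,R')P(R').

P(S|do(R)): frontdoor, adjust for {J}.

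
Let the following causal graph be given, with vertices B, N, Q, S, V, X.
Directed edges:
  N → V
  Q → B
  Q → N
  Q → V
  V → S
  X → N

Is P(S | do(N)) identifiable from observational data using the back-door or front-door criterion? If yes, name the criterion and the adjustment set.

P(S|do(N)): backdoor, adjust for {Q}.

desc(N)\{N}={S,V}; candidates ⊆ {B,Q,X}.
size 0: {}; under {} N still reaches {B,Q,S,V,X} ∋ S.
{Q}: N⊥S given {Q} in G with N→· removed — back-door holds.
P(S|do(N)) = Σ_{Q} P(S|N,Q)·P(Q).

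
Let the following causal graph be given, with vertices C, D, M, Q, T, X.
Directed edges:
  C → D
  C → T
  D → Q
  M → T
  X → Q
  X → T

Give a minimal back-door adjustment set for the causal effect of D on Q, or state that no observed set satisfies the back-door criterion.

desc(D)\{D}={Q}; candidates ⊆ {C,M,T,X}.
∅: D⊥Q given ∅ in G with D→· removed — back-door holds.

D→Q: minimal back-door set ∅.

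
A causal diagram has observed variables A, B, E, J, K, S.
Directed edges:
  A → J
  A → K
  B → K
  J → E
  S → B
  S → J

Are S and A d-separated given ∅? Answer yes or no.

Yes — S ⊥ A | ∅.

Bayes-Ball from S | ∅ reaches {B,E,J,K}.
A ∉ reach(S|∅) ⇒ S ⊥ A | ∅.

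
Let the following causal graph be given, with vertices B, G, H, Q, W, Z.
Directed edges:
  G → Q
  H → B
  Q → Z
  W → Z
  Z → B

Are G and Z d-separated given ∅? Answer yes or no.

No — G and Z are d-connected given ∅.

Bayes-Ball from G | ∅ reaches {B,Q,Z}.
Z ∈ reach(G|∅) ⇒ G ⊥̸ Z | ∅.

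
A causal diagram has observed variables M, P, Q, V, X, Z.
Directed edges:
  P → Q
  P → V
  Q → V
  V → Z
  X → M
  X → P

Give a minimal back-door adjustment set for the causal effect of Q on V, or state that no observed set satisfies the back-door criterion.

Q→V: minimal back-door set {P}.

desc(Q)\{Q}={V,Z}; candidates ⊆ {M,P,X}.
size 0: {}; under {} Q still reaches {M,P,V,X,Z} ∋ V.
{P}: Q⊥V given {P} in G with Q→· removed — back-door holds.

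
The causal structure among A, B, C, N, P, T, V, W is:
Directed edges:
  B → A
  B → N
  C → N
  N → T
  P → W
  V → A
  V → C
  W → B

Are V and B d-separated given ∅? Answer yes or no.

Bayes-Ball from V | ∅ reaches {A,C,N,T}.
B ∉ reach(V|∅) ⇒ V ⊥ B | ∅.

Yes — V ⊥ B | ∅.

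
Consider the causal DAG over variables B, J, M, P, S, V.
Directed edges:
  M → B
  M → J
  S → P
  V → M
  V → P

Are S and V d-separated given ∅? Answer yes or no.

Bayes-Ball from S | ∅ reaches {P}.
V ∉ reach(S|∅) ⇒ S ⊥ V | ∅.

Yes — S ⊥ V | ∅.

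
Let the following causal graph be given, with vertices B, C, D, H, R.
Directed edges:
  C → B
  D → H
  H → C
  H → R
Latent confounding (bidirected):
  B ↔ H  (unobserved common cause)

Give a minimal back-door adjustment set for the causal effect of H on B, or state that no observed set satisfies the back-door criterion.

desc(H)\{H}={B,C,R}; candidates ⊆ {D}.
H↔B: latent back-door arc(s) into H.
size 0: {}; under {} H still reaches {B,D} ∋ B.
size 1: {D}; under {D} H still reaches {B} ∋ B.
H↔B cannot be blocked by any observed set — no back-door set.

H→B: no observed back-door set.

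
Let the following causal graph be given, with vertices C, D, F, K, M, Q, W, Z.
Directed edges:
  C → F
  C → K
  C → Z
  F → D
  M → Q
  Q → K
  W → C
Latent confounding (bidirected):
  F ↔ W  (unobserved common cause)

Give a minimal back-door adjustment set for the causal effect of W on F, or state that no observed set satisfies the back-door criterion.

desc(W)\{W}={C,D,F,K,Z}; candidates ⊆ {M,Q}.
W↔F: latent back-door arc(s) into W.
size 0: {}; under {} W still reaches {D,F} ∋ F.
size 1: {M}, {Q}; under {M} W still reaches {D,F} ∋ F.
size 2: {M,Q}; under {M,Q} W still reaches {D,F} ∋ F.
W↔F cannot be blocked by any observed set — no back-door set.

W→F: no observed back-door set.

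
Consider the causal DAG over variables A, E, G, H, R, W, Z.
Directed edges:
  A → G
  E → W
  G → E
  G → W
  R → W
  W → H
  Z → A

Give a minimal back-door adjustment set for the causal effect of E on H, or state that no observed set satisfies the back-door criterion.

E→H: minimal back-door set {G}.

desc(E)\{E}={H,W}; candidates ⊆ {A,G,R,Z}.
size 0: {}; under {} E still reaches {A,G,H,W,Z} ∋ H.
{G}: E⊥H given {G} in G with E→· removed — back-door holds.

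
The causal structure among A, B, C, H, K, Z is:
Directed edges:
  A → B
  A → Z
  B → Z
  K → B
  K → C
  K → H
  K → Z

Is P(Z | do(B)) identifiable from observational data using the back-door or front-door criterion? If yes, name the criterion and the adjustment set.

desc(B)\{B}={Z}; candidates ⊆ {A,C,H,K}.
size 0: {}; under {} B still reaches {A,C,H,K,Z} ∋ Z.
size 1: {A}, {C}, {H} …(+1); under {A} B still reaches {C,H,K,Z} ∋ Z.
{A,K}: B⊥Z given {A,K} in G with B→· removed — back-door holds.
P(Z|do(B)) = Σ_{A,K} P(Z|B,A,K)·P(A,K).

P(Z|do(B)): backdoor, adjust for {A, K}.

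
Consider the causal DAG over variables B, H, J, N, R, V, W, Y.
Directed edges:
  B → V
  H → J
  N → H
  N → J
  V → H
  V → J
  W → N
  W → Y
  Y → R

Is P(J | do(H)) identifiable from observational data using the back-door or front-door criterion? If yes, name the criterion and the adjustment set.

P(J|do(H)): backdoor, adjust for {N, V}.

desc(H)\{H}={J}; candidates ⊆ {B,N,R,V,W,Y}.
size 0: {}; under {} H still reaches {B,J,N,R,V,W,Y} ∋ J.
size 1: {B}, {N}, {R} …(+3); under {B} H still reaches {J,N,R,V,W,Y} ∋ J.
{N,V}: H⊥J given {N,V} in G with H→· removed — back-door holds.
P(J|do(H)) = Σ_{N,V} P(J|H,N,V)·P(N,V).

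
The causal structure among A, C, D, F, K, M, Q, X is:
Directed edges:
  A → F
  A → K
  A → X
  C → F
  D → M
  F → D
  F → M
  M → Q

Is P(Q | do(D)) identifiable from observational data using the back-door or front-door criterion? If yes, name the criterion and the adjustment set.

desc(D)\{D}={M,Q}; candidates ⊆ {A,C,F,K,X}.
size 0: {}; under {} D still reaches {A,C,F,K,M,Q,X} ∋ Q.
{F}: D⊥Q given {F} in G with D→· removed — back-door holds.
P(Q|do(D)) = Σ_{F} P(Q|D,F)·P(F).

P(Q|do(D)): backdoor, adjust for {F}.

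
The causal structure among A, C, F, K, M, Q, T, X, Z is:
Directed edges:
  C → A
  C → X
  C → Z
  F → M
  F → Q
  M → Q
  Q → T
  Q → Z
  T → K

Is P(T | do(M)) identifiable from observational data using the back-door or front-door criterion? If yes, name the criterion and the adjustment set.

desc(M)\{M}={K,Q,T,Z}; candidates ⊆ {A,C,F,X}.
size 0: {}; under {} M still reaches {F,K,Q,T,Z} ∋ T.
{F}: M⊥T given {F} in G with M→· removed — back-door holds.
P(T|do(M)) = Σ_{F} P(T|M,F)·P(F).

P(T|do(M)): backdoor, adjust for {F}.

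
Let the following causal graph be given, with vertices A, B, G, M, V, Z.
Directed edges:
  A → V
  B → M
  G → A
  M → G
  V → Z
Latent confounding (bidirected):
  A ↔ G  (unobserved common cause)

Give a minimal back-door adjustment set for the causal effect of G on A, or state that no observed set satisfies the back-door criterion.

desc(G)\{G}={A,V,Z}; candidates ⊆ {B,M}.
G↔A: latent back-door arc(s) into G.
size 0: {}; under {} G still reaches {A,B,M,V,Z} ∋ A.
size 1: {B}, {M}; under {B} G still reaches {A,M,V,Z} ∋ A.
size 2: {B,M}; under {B,M} G still reaches {A,V,Z} ∋ A.
G↔A cannot be blocked by any observed set — no back-door set.

G→A: no observed back-door set.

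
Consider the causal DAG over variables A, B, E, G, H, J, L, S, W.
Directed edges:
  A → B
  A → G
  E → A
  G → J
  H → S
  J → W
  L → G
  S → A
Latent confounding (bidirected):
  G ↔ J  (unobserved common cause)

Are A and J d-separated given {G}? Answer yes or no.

No — A and J are d-connected given {G}.

Bayes-Ball from A | {G} reaches {B,E,H,J,L,S,W}.
J ∈ reach(A|{G}) ⇒ A ⊥̸ J | {G}.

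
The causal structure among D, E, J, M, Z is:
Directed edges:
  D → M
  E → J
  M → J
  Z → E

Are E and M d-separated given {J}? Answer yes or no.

No — E and M are d-connected given {J}.

Bayes-Ball from E | {J} reaches {D,M,Z}.
M ∈ reach(E|{J}) ⇒ E ⊥̸ M | {J}.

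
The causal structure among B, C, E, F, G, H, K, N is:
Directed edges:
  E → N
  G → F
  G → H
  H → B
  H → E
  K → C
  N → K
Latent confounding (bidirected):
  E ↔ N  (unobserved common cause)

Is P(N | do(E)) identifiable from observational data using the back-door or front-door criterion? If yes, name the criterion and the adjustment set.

P(N|do(E)): not identifiable (no BD/FD set).

desc(E)\{E}={C,K,N}; candidates ⊆ {B,F,G,H}.
E↔N: latent back-door arc(s) into E.
size 0: {}; under {} E still reaches {B,C,F,G,H,K,N} ∋ N.
size 1: {B}, {F}, {G} …(+1); under {B} E still reaches {C,F,G,H,K,N} ∋ N.
size 2: {B,F}, {B,G}, {B,H} …(+3); under {B,F} E still reaches {C,G,H,K,N} ∋ N.
E↔N cannot be blocked by any observed set — no back-door set.
No mediator lies on a directed E→…→N path.
Neither criterion identifies P(N|do(E)) in this graph.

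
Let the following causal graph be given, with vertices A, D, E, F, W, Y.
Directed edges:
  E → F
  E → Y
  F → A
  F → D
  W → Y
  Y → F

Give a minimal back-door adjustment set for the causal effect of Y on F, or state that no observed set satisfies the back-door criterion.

Y→F: minimal back-door set {E}.

desc(Y)\{Y}={A,D,F}; candidates ⊆ {E,W}.
size 0: {}; under {} Y still reaches {A,D,E,F,W} ∋ F.
{E}: Y⊥F given {E} in G with Y→· removed — back-door holds.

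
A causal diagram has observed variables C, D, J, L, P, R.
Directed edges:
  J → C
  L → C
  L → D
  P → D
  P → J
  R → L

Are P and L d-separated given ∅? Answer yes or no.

Yes — P ⊥ L | ∅.

Bayes-Ball from P | ∅ reaches {C,D,J}.
L ∉ reach(P|∅) ⇒ P ⊥ L | ∅.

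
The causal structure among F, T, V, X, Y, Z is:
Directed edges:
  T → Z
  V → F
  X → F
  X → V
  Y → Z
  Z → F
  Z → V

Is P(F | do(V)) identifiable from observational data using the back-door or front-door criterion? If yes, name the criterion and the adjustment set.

desc(V)\{V}={F}; candidates ⊆ {T,X,Y,Z}.
size 0: {}; under {} V still reaches {F,T,X,Y,Z} ∋ F.
size 1: {T}, {X}, {Y} …(+1); under {T} V still reaches {F,X,Y,Z} ∋ F.
{X,Z}: V⊥F given {X,Z} in G with V→· removed — back-door holds.
P(F|do(V)) = Σ_{X,Z} P(F|V,X,Z)·P(X,Z).

P(F|do(V)): backdoor, adjust for {X, Z}.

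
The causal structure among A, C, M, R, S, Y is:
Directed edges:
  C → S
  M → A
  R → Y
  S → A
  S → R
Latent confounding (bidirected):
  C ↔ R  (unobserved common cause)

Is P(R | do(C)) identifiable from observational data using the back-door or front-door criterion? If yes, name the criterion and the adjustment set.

desc(C)\{C}={A,R,S,Y}; candidates ⊆ {M}.
C↔R: latent back-door arc(s) into C.
size 0: {}; under {} C still reaches {R,Y} ∋ R.
size 1: {M}; under {M} C still reaches {R,Y} ∋ R.
C↔R cannot be blocked by any observed set — no back-door set.
{S}: (i) intercepts every directed C→R path; (ii) no back-door C→{S}; (iii) {C} blocks every back-door {S}→R. Front-door holds.
P(R|do(C)) = Σ_{S} P(S|C) Σ_{C'} P(R|S,C')P(C').

P(R|do(C)): frontdoor, adjust for {S}.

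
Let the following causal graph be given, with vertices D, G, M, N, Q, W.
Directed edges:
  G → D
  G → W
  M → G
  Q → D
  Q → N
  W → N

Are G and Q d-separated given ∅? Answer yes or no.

Bayes-Ball from G | ∅ reaches {D,M,N,W}.
Q ∉ reach(G|∅) ⇒ G ⊥ Q | ∅.

Yes — G ⊥ Q | ∅.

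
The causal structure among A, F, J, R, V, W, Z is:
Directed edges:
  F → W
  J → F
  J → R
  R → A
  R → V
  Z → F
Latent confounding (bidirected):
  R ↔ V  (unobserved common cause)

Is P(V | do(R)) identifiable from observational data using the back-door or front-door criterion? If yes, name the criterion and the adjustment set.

P(V|do(R)): not identifiable (no BD/FD set).

desc(R)\{R}={A,V}; candidates ⊆ {F,J,W,Z}.
R↔V: latent back-door arc(s) into R.
size 0: {}; under {} R still reaches {F,J,V,W} ∋ V.
size 1: {F}, {J}, {W} …(+1); under {F} R still reaches {J,V,Z} ∋ V.
size 2: {F,J}, {F,W}, {F,Z} …(+3); under {F,J} R still reaches {V} ∋ V.
R↔V cannot be blocked by any observed set — no back-door set.
No mediator lies on a directed R→…→V path.
Neither criterion identifies P(V|do(R)) in this graph.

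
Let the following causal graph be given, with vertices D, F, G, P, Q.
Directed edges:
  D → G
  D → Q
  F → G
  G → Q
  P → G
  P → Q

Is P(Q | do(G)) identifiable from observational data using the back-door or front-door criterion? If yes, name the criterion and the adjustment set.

P(Q|do(G)): backdoor, adjust for {D, P}.

desc(G)\{G}={Q}; candidates ⊆ {D,F,P}.
size 0: {}; under {} G still reaches {D,F,P,Q} ∋ Q.
size 1: {D}, {F}, {P}; under {D} G still reaches {F,P,Q} ∋ Q.
{D,P}: G⊥Q given {D,P} in G with G→· removed — back-door holds.
P(Q|do(G)) = Σ_{D,P} P(Q|G,D,P)·P(D,P).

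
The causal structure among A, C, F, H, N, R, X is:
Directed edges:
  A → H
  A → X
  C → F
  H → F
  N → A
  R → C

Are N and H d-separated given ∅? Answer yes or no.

Bayes-Ball from N | ∅ reaches {A,F,H,X}.
H ∈ reach(N|∅) ⇒ N ⊥̸ H | ∅.

No — N and H are d-connected given ∅.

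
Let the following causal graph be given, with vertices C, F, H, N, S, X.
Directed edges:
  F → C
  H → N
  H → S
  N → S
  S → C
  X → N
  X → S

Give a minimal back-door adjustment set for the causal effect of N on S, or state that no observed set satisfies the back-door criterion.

N→S: minimal back-door set {H, X}.

desc(N)\{N}={C,S}; candidates ⊆ {F,H,X}.
size 0: {}; under {} N still reaches {C,H,S,X} ∋ S.
size 1: {F}, {H}, {X}; under {F} N still reaches {C,H,S,X} ∋ S.
{H,X}: N⊥S given {H,X} in G with N→· removed — back-door holds.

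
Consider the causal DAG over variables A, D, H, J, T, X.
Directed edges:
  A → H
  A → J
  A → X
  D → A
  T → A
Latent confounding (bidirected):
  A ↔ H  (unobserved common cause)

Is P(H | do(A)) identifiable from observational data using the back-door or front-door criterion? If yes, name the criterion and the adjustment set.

desc(A)\{A}={H,J,X}; candidates ⊆ {D,T}.
A↔H: latent back-door arc(s) into A.
size 0: {}; under {} A still reaches {D,H,T} ∋ H.
size 1: {D}, {T}; under {D} A still reaches {H,T} ∋ H.
size 2: {D,T}; under {D,T} A still reaches {H} ∋ H.
A↔H cannot be blocked by any observed set — no back-door set.
No mediator lies on a directed A→…→H path.
Neither criterion identifies P(H|do(A)) in this graph.

P(H|do(A)): not identifiable (no BD/FD set).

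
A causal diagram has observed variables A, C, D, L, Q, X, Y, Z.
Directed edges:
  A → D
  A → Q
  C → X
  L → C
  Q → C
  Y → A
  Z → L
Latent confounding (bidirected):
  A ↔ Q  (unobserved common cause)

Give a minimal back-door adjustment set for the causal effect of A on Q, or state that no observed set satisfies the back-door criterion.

A→Q: no observed back-door set.

desc(A)\{A}={C,D,Q,X}; candidates ⊆ {L,Y,Z}.
A↔Q: latent back-door arc(s) into A.
size 0: {}; under {} A still reaches {C,Q,X,Y} ∋ Q.
size 1: {L}, {Y}, {Z}; under {L} A still reaches {C,Q,X,Y} ∋ Q.
size 2: {L,Y}, {L,Z}, {Y,Z}; under {L,Y} A still reaches {C,Q,X} ∋ Q.
A↔Q cannot be blocked by any observed set — no back-door set.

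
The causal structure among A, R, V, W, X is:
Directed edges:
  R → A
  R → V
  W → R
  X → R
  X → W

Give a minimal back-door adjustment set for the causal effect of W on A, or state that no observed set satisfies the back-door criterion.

desc(W)\{W}={A,R,V}; candidates ⊆ {X}.
size 0: {}; under {} W still reaches {A,R,V,X} ∋ A.
{X}: W⊥A given {X} in G with W→· removed — back-door holds.

W→A: minimal back-door set {X}.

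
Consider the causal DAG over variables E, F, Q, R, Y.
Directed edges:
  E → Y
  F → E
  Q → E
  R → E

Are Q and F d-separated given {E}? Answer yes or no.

No — Q and F are d-connected given {E}.

Bayes-Ball from Q | {E} reaches {F,R}.
F ∈ reach(Q|{E}) ⇒ Q ⊥̸ F | {E}.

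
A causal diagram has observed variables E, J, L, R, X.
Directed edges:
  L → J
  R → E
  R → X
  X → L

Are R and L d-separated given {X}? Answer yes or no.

Yes — R ⊥ L | {X}.

Bayes-Ball from R | {X} reaches {E}.
L ∉ reach(R|{X}) ⇒ R ⊥ L | {X}.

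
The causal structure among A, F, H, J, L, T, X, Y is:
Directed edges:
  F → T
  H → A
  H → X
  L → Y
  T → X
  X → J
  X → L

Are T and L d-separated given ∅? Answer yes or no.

No — T and L are d-connected given ∅.

Bayes-Ball from T | ∅ reaches {F,J,L,X,Y}.
L ∈ reach(T|∅) ⇒ T ⊥̸ L | ∅.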